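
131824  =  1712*77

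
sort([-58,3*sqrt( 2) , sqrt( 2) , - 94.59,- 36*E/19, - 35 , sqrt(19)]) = [-94.59, - 58 ,-35,- 36*E/19, sqrt(  2),  3*sqrt(2 ),sqrt (19 ) ] 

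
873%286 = 15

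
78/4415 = 78/4415  =  0.02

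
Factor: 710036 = 2^2*29^1 * 6121^1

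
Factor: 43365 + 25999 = 2^2*17341^1 = 69364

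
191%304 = 191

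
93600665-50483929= 43116736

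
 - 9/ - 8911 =9/8911  =  0.00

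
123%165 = 123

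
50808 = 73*696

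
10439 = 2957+7482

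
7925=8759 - 834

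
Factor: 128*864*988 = 109264896 = 2^14*3^3*13^1*19^1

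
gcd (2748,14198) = 458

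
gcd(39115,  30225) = 5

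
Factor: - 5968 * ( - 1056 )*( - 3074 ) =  - 19372987392 = - 2^10*3^1 *11^1*29^1*53^1*373^1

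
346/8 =43 + 1/4 = 43.25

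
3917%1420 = 1077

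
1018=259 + 759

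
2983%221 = 110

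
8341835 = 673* 12395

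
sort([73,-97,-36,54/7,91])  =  [- 97,-36,54/7, 73 , 91 ]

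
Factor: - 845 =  - 5^1*13^2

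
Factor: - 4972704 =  - 2^5*3^1*11^1*17^1*277^1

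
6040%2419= 1202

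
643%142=75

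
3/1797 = 1/599 = 0.00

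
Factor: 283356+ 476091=3^2*13^1*6491^1= 759447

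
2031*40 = 81240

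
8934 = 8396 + 538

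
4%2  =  0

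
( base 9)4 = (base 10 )4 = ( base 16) 4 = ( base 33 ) 4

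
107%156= 107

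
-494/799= - 1+305/799 = - 0.62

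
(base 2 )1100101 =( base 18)5b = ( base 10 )101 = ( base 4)1211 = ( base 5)401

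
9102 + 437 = 9539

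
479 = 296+183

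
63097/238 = 265 + 27/238 = 265.11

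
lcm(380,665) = 2660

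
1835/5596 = 1835/5596=   0.33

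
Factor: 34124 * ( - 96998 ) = - 2^3*11^1*19^1*449^1*4409^1 = - 3309959752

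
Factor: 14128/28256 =2^( - 1)= 1/2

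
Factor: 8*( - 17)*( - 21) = 2^3*3^1*7^1*17^1 = 2856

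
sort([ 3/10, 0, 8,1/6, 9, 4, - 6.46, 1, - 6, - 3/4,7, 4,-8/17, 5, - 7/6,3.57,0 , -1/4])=[ - 6.46, - 6,  -  7/6,-3/4, -8/17, - 1/4, 0,  0,1/6, 3/10, 1, 3.57, 4 , 4, 5, 7,8, 9]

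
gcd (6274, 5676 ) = 2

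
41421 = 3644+37777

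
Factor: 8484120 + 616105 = 5^2*137^1*2657^1 = 9100225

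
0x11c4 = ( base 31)4MM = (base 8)10704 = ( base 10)4548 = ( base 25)76n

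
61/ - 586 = -1+525/586=   - 0.10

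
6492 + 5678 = 12170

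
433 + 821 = 1254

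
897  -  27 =870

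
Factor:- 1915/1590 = -383/318= - 2^( -1)*3^( - 1)*53^( - 1) * 383^1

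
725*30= 21750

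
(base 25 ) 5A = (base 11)113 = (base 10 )135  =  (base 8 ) 207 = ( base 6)343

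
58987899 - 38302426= 20685473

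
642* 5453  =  3500826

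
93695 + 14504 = 108199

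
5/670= 1/134 = 0.01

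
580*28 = 16240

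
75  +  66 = 141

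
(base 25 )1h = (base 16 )2A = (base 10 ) 42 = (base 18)26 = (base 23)1J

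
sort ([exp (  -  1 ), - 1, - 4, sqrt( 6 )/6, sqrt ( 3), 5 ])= [-4, - 1,exp ( - 1 ), sqrt ( 6)/6,sqrt(3) , 5]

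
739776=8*92472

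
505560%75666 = 51564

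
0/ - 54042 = 0/1  =  - 0.00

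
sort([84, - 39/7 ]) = [ - 39/7, 84]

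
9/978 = 3/326 = 0.01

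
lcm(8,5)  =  40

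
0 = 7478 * 0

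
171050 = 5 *34210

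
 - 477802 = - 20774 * 23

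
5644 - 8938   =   - 3294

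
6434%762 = 338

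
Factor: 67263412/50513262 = 33631706/25256631 = 2^1*3^( - 1)*29^1 * 71^1*547^( - 1 )*8167^1*15391^( - 1) 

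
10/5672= 5/2836 = 0.00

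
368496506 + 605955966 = 974452472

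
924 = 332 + 592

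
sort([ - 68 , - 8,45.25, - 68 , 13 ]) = [-68,-68, - 8, 13,45.25 ]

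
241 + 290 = 531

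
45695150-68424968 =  - 22729818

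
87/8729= 3/301  =  0.01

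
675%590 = 85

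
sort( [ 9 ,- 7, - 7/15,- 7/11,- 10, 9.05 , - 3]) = [-10 ,- 7, - 3,  -  7/11,  -  7/15 , 9 , 9.05 ] 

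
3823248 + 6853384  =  10676632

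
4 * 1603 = 6412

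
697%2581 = 697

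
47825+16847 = 64672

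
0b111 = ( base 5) 12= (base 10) 7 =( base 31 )7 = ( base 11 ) 7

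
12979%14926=12979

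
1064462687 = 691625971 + 372836716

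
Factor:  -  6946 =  - 2^1 * 23^1*151^1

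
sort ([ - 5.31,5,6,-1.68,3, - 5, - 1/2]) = [- 5.31, - 5,-1.68, - 1/2,3,5,6]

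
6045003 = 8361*723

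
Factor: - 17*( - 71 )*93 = 3^1*17^1 * 31^1*71^1 = 112251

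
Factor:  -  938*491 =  - 2^1 * 7^1 * 67^1*491^1 = - 460558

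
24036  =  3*8012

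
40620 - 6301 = 34319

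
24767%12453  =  12314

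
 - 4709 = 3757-8466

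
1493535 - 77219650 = - 75726115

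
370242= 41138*9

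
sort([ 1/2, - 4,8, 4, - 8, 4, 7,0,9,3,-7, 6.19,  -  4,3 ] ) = [ - 8, - 7,-4,-4,0, 1/2 , 3,3,4,4,6.19,7,8, 9 ]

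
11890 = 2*5945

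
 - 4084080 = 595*( - 6864) 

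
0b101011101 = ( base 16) 15D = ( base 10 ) 349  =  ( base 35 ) 9Y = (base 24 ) ed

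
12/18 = 2/3 = 0.67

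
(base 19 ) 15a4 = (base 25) E48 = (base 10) 8858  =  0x229a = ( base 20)122I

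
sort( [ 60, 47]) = [47,  60] 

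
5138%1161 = 494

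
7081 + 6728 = 13809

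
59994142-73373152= - 13379010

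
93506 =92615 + 891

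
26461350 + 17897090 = 44358440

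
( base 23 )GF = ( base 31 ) CB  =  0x17f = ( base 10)383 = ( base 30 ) cn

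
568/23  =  24 + 16/23 =24.70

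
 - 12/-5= 2 + 2/5  =  2.40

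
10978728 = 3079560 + 7899168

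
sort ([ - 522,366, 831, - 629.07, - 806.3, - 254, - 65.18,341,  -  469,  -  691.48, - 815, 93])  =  [ - 815, - 806.3, - 691.48 , - 629.07, - 522,  -  469,- 254, - 65.18, 93,341 , 366,831 ] 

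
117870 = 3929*30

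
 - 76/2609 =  - 76/2609 = - 0.03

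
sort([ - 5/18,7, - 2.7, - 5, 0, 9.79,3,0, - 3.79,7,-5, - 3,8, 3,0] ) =[ - 5, - 5,  -  3.79, - 3, - 2.7,-5/18,0,0 , 0 , 3, 3,7 , 7,8,9.79]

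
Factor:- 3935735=-5^1*  29^1*27143^1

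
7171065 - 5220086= 1950979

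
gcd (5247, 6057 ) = 9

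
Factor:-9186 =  - 2^1*3^1 * 1531^1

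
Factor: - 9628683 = -3^1*3209561^1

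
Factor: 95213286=2^1*3^3*7^1*251887^1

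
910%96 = 46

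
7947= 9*883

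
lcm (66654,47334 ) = 3266046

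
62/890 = 31/445 = 0.07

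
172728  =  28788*6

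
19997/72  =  19997/72 = 277.74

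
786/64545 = 262/21515= 0.01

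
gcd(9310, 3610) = 190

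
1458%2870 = 1458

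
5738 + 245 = 5983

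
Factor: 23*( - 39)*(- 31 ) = 27807 = 3^1*13^1*23^1 * 31^1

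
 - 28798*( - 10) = 287980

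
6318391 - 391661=5926730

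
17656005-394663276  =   - 377007271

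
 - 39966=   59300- 99266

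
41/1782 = 41/1782 =0.02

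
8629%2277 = 1798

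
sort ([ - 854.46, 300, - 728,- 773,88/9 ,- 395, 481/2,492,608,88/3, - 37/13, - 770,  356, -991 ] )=[ - 991, - 854.46, - 773, - 770, - 728, - 395, - 37/13 , 88/9,88/3,481/2,300 , 356, 492,  608]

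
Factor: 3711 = 3^1*1237^1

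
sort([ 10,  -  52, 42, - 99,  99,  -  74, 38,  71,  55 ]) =[ - 99 , - 74,  -  52, 10,38,42, 55,71, 99 ]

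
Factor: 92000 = 2^5*5^3*23^1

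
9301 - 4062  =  5239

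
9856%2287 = 708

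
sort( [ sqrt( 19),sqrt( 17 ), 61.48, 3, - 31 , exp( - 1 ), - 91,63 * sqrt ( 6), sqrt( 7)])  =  [ - 91,-31, exp( - 1), sqrt( 7) , 3,sqrt( 17 ),sqrt( 19 ), 61.48 , 63 * sqrt( 6) ]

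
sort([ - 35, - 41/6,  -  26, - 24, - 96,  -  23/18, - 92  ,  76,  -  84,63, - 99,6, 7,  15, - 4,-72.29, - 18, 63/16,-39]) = [  -  99,- 96, - 92, - 84,  -  72.29,-39,-35, - 26,-24 ,-18,  -  41/6, - 4, - 23/18,  63/16, 6, 7, 15, 63 , 76 ] 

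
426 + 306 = 732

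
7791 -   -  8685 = 16476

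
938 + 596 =1534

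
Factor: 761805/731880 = 2^ (  -  3 )*3^4*11^1*107^( - 1) = 891/856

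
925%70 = 15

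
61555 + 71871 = 133426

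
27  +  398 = 425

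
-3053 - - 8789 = 5736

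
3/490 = 3/490 = 0.01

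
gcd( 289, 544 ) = 17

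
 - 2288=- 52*44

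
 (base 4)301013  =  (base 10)3143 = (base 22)6AJ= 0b110001000111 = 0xC47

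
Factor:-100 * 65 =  - 2^2*5^3 * 13^1 = -6500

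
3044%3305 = 3044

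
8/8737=8/8737 = 0.00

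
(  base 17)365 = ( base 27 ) 192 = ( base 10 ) 974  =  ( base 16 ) 3ce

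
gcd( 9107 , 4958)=1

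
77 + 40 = 117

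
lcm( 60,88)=1320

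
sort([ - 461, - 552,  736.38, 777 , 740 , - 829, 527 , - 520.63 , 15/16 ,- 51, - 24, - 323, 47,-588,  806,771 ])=[ - 829 ,  -  588,  -  552 , - 520.63 , - 461, - 323,  -  51 ,  -  24,15/16, 47,527,  736.38 , 740 , 771 , 777, 806 ]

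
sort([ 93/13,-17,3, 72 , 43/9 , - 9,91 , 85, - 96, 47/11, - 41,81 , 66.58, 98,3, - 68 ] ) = [ - 96,  -  68, - 41, - 17,-9 , 3,3,47/11,  43/9,93/13,  66.58, 72, 81 , 85,91, 98 ] 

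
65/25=13/5  =  2.60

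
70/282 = 35/141 = 0.25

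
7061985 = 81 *87185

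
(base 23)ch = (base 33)8T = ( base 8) 445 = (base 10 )293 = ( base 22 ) d7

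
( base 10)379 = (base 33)bg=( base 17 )155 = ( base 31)C7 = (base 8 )573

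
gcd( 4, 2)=2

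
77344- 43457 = 33887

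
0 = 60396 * 0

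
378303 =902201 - 523898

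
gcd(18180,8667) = 9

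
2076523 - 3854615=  - 1778092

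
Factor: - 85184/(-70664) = 2^3*11^1 * 73^( - 1) =88/73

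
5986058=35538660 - 29552602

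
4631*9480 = 43901880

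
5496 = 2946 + 2550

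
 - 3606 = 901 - 4507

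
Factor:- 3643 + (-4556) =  - 3^2*911^1 = - 8199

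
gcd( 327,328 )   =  1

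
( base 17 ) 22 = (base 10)36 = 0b100100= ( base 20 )1G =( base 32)14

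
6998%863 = 94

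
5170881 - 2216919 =2953962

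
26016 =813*32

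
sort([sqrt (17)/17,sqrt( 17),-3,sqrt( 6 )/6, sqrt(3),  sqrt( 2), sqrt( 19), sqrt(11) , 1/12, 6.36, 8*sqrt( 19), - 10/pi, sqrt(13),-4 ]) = [ - 4,-10/pi, - 3,1/12,sqrt( 17 ) /17,sqrt( 6) /6, sqrt (2), sqrt( 3), sqrt( 11), sqrt( 13 ), sqrt(17 ),  sqrt(19),6.36 , 8*sqrt(19)] 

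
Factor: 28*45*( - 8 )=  - 2^5*3^2*5^1*7^1 =- 10080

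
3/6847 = 3/6847 = 0.00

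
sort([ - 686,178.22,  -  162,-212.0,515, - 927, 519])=[ - 927, - 686 , - 212.0, -162,178.22 , 515, 519] 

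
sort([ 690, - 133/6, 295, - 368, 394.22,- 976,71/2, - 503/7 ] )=[ - 976,- 368,  -  503/7, - 133/6,  71/2, 295, 394.22,690 ] 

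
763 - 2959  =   - 2196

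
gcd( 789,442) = 1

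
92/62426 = 46/31213=0.00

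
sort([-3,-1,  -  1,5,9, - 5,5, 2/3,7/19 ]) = [-5,-3, - 1,-1,7/19,2/3,5 , 5,9]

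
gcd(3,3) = 3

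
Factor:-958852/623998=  - 2^1*19^( - 1 )*16421^( - 1 )*239713^1 = - 479426/311999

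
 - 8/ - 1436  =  2/359 = 0.01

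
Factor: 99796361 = 7^1*167^1*85369^1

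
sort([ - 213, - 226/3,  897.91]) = [ - 213, - 226/3,897.91]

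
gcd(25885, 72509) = 31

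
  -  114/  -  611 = 114/611 = 0.19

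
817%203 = 5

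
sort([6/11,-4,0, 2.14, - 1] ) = [ - 4, - 1, 0, 6/11,2.14 ]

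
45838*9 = 412542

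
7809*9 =70281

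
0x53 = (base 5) 313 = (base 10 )83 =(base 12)6B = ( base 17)4F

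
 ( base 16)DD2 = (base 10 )3538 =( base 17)c42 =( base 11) 2727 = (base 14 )140a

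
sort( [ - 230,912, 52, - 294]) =[ - 294, - 230, 52,912]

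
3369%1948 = 1421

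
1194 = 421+773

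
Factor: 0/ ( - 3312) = 0 = 0^1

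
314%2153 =314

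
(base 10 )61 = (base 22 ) 2h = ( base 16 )3D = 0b111101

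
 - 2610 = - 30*87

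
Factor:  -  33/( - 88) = 3/8 = 2^( - 3)*3^1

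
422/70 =6 + 1/35 = 6.03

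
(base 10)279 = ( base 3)101100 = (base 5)2104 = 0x117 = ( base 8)427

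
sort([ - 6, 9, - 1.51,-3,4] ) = [-6, - 3,-1.51,4,9] 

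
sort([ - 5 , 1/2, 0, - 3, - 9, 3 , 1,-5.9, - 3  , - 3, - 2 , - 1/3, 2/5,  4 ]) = [ - 9, - 5.9, - 5 , - 3,- 3, - 3, - 2, - 1/3 , 0,2/5, 1/2,  1,3,4 ] 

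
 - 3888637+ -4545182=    - 8433819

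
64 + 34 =98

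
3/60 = 1/20 = 0.05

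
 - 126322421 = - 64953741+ - 61368680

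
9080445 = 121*75045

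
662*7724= 5113288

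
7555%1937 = 1744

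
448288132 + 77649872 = 525938004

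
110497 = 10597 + 99900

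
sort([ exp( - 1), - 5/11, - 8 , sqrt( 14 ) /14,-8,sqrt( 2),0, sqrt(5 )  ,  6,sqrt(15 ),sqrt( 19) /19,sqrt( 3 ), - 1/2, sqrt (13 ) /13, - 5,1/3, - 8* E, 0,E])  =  [ - 8*E, - 8,-8, - 5, - 1/2, - 5/11,0,0,sqrt(19 ) /19, sqrt( 14) /14 , sqrt( 13 )/13,1/3,  exp(-1),sqrt(2),sqrt(3),sqrt(5) , E, sqrt( 15),6 ]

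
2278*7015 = 15980170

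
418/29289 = 418/29289 = 0.01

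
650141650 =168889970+481251680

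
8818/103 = 85+ 63/103 = 85.61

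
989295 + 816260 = 1805555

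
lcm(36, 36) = 36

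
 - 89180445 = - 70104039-19076406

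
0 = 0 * 6571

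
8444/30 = 281 + 7/15 = 281.47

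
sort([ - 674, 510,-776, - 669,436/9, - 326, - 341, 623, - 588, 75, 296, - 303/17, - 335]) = [ - 776, - 674,  -  669, - 588, - 341, - 335, - 326, - 303/17, 436/9, 75, 296, 510,623] 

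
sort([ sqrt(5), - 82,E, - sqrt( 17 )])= [ - 82,  -  sqrt( 17 ),sqrt(5), E ] 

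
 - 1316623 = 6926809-8243432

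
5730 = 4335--1395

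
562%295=267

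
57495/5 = 11499 = 11499.00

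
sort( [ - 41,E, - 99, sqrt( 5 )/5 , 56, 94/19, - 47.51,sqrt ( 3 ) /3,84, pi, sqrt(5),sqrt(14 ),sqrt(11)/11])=[ - 99, - 47.51, - 41,sqrt( 11 )/11, sqrt( 5 ) /5, sqrt( 3)/3 , sqrt (5 ), E, pi,  sqrt( 14),  94/19,56,  84 ]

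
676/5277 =676/5277 = 0.13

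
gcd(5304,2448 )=408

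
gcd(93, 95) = 1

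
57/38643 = 19/12881 = 0.00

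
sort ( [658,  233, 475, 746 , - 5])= [ - 5, 233, 475 , 658, 746 ]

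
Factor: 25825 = 5^2 * 1033^1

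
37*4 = 148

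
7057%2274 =235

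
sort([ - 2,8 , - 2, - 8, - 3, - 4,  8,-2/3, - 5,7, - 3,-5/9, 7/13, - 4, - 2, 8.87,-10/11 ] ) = [ - 8, - 5, - 4, - 4,-3, - 3, - 2, - 2, - 2, - 10/11, - 2/3, - 5/9,7/13,7,8, 8, 8.87 ] 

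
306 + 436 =742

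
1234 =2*617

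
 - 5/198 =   -  1 + 193/198=- 0.03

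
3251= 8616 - 5365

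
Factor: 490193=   11^1*44563^1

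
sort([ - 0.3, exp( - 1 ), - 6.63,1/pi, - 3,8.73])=[- 6.63, - 3, - 0.3, 1/pi, exp( - 1), 8.73]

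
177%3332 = 177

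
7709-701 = 7008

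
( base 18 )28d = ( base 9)1084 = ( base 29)rm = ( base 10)805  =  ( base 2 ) 1100100101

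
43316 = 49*884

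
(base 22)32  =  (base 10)68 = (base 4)1010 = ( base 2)1000100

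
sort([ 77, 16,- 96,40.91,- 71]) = [-96,-71,16,40.91, 77] 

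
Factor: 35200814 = 2^1*11^1 * 1600037^1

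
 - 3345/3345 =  -1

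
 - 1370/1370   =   - 1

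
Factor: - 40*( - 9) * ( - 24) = -8640 = - 2^6*3^3*5^1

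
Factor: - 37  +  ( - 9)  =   - 46=- 2^1*23^1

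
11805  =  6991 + 4814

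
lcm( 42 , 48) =336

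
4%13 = 4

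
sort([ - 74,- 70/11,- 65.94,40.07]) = [  -  74, - 65.94,-70/11,40.07]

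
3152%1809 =1343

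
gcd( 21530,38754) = 4306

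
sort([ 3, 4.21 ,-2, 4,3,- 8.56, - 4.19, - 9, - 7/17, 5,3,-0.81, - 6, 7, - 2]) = [ - 9,  -  8.56, - 6, - 4.19, - 2, - 2, - 0.81,-7/17,3, 3,3, 4,4.21, 5 , 7]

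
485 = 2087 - 1602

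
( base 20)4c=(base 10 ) 92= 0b1011100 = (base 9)112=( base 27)3b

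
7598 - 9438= - 1840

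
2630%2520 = 110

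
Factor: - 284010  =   - 2^1*3^1*5^1*9467^1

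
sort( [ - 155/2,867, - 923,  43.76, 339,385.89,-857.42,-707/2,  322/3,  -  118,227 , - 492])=[ - 923, - 857.42, - 492, - 707/2, - 118,-155/2, 43.76, 322/3,227, 339, 385.89,867]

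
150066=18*8337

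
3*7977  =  23931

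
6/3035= 6/3035 = 0.00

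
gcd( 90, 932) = 2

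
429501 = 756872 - 327371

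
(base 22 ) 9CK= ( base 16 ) 1220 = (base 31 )4pl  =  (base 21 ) aak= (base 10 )4640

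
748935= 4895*153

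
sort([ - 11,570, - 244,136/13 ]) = [ - 244,  -  11, 136/13,  570]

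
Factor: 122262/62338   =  861/439   =  3^1*7^1 * 41^1 * 439^(-1 )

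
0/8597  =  0  =  0.00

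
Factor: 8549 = 83^1*103^1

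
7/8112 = 7/8112 = 0.00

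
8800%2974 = 2852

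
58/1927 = 58/1927 = 0.03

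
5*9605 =48025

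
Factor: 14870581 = 11^1 * 23^1*53^1* 1109^1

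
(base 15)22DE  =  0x1cf1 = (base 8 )16361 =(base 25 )BL9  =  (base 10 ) 7409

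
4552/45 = 101 + 7/45 = 101.16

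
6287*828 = 5205636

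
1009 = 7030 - 6021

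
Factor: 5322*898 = 4779156 = 2^2*3^1*449^1*887^1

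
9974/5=9974/5 =1994.80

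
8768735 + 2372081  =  11140816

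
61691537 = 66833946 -5142409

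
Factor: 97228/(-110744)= - 223/254= - 2^( - 1)*127^( - 1)*223^1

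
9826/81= 9826/81 = 121.31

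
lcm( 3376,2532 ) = 10128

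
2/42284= 1/21142=0.00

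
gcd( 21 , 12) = 3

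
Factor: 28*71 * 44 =87472 =2^4*7^1*  11^1* 71^1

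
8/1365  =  8/1365 = 0.01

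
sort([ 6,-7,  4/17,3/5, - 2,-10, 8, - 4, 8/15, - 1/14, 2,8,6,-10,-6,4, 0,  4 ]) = [ - 10,-10,-7, - 6, - 4,-2 , -1/14, 0, 4/17,8/15,3/5,  2 , 4 , 4,  6,6,8,8]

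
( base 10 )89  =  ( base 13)6B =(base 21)45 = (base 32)2p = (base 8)131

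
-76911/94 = - 819+75/94 = - 818.20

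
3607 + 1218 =4825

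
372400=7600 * 49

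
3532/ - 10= - 1766/5 = - 353.20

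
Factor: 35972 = 2^2*17^1*23^2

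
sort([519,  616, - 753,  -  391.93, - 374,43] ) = [ - 753, - 391.93, - 374 , 43, 519,616 ] 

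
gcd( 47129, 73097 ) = 1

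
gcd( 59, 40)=1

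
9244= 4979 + 4265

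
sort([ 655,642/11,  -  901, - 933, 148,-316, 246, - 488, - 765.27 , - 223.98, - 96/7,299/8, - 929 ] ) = [ - 933, - 929, - 901, - 765.27, - 488  , - 316, - 223.98, - 96/7,299/8 , 642/11,148,  246,  655]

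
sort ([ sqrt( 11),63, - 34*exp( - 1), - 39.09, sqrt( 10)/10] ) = [ - 39.09,-34*exp( - 1 ) , sqrt (10)/10,sqrt (11), 63] 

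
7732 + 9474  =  17206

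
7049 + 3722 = 10771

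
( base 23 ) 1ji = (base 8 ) 1730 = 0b1111011000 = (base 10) 984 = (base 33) tr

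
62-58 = 4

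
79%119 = 79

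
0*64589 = 0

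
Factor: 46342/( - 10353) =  - 2^1*3^( -1)*7^ ( - 1)* 47^1 = - 94/21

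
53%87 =53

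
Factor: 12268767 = 3^1*7^3*11923^1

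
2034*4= 8136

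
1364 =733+631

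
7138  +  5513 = 12651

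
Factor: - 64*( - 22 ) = 1408 = 2^7*11^1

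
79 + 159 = 238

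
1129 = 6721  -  5592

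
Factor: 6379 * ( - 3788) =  - 2^2* 947^1*6379^1 = - 24163652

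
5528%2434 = 660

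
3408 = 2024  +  1384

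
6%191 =6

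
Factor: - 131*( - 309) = 3^1*103^1*131^1 = 40479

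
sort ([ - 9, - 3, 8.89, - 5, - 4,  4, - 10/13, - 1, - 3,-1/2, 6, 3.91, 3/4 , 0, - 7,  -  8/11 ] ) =[ - 9, - 7  ,  -  5, - 4,-3,  -  3, - 1,-10/13,-8/11, - 1/2, 0, 3/4, 3.91, 4, 6, 8.89 ]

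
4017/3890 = 1 + 127/3890=1.03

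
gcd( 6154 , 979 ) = 1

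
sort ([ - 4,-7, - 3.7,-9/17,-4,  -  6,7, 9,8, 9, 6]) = [ - 7,-6, - 4, - 4, - 3.7, -9/17,  6,7, 8,9, 9]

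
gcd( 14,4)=2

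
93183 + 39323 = 132506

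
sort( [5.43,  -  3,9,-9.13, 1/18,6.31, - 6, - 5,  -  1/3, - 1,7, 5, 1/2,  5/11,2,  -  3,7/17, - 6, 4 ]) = [-9.13,-6, - 6,  -  5,-3, - 3, - 1 , - 1/3,1/18,7/17,5/11,1/2,2,4,  5,  5.43,  6.31,7, 9] 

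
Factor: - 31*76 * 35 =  - 2^2 * 5^1* 7^1*19^1 * 31^1 = - 82460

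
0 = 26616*0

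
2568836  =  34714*74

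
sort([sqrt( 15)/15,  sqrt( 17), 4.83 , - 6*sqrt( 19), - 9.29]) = [ - 6 *sqrt( 19) ,-9.29,  sqrt(15)/15, sqrt (17), 4.83]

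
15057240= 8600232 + 6457008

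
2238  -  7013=-4775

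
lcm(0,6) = 0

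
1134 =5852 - 4718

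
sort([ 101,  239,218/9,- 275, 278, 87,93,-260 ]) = [ - 275,-260, 218/9, 87, 93, 101,  239, 278]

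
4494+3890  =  8384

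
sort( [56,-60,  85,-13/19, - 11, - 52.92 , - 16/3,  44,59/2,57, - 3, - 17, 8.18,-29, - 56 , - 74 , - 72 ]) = [ - 74,-72, - 60, - 56,-52.92, - 29, - 17, - 11, - 16/3, - 3, - 13/19,8.18,59/2,  44,  56,  57,85 ]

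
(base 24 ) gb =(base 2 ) 110001011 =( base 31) CN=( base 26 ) F5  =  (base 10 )395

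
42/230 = 21/115 = 0.18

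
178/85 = 2 + 8/85 =2.09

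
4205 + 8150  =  12355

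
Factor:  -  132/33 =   -  4= - 2^2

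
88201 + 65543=153744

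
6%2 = 0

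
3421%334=81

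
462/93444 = 77/15574 =0.00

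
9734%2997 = 743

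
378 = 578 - 200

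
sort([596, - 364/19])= [ - 364/19,596]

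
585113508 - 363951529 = 221161979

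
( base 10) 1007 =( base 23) 1KI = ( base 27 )1A8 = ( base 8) 1757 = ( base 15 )472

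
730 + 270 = 1000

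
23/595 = 23/595 = 0.04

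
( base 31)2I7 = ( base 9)3363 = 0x9B7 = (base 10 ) 2487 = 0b100110110111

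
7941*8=63528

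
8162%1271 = 536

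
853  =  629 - - 224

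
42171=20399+21772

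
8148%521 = 333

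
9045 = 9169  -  124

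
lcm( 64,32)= 64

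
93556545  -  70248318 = 23308227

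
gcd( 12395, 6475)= 185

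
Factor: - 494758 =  - 2^1*11^1*43^1*523^1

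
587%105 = 62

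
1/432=1/432 = 0.00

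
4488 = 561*8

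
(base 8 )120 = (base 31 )2I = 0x50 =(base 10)80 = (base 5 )310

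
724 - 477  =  247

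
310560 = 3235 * 96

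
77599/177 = 438  +  73/177 = 438.41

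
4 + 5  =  9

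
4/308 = 1/77 = 0.01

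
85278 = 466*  183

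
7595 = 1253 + 6342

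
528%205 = 118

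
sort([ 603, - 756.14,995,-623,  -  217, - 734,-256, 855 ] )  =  [ - 756.14  ,  -  734,-623, - 256, -217,603, 855,  995] 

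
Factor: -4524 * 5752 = - 26022048= - 2^5*3^1*13^1 * 29^1 * 719^1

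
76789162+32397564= 109186726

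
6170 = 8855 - 2685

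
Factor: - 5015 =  - 5^1*17^1*59^1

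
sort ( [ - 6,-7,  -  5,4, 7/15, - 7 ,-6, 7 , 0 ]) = [ - 7, - 7, - 6, - 6, - 5, 0,7/15, 4,7 ] 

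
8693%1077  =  77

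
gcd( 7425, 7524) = 99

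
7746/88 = 3873/44 = 88.02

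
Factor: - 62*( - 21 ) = 1302 = 2^1*3^1*7^1*31^1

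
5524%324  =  16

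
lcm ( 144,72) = 144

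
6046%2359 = 1328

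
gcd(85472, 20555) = 1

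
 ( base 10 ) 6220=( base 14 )23a4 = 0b1100001001100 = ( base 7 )24064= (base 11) 4745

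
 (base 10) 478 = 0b111011110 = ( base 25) j3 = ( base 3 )122201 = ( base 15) 21D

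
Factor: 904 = 2^3*113^1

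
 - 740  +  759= 19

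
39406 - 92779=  - 53373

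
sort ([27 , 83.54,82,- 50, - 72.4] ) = [ - 72.4, - 50, 27, 82, 83.54 ]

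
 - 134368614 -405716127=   -  540084741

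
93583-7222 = 86361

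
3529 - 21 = 3508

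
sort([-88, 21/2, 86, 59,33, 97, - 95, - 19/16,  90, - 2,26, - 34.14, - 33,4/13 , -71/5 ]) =[ - 95, - 88, - 34.14, - 33,-71/5  , - 2, - 19/16, 4/13,21/2, 26,33,59, 86,  90, 97 ]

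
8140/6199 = 8140/6199 = 1.31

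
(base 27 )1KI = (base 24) 25f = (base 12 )8b3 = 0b10100000111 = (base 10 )1287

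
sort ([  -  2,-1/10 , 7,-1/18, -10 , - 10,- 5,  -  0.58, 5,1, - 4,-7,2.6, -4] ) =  [ -10, - 10, -7, - 5 ,- 4, - 4,- 2, - 0.58, - 1/10, -1/18,1,2.6, 5,  7 ] 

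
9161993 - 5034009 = 4127984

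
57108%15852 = 9552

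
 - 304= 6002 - 6306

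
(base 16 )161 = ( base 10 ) 353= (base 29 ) c5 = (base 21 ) gh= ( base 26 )df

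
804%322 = 160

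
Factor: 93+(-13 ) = 2^4*5^1 = 80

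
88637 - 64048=24589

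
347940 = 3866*90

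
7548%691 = 638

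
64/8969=64/8969 = 0.01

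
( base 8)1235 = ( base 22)189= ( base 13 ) 3c6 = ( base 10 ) 669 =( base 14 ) 35b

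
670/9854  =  335/4927 = 0.07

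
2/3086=1/1543 = 0.00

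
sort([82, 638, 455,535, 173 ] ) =[82,173, 455, 535, 638 ] 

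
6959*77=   535843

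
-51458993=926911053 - 978370046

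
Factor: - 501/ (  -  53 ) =3^1*53^( - 1) * 167^1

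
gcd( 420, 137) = 1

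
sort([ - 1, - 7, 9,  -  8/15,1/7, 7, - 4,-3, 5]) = [-7,-4, - 3, - 1,- 8/15,1/7,5,7,9]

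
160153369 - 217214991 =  -57061622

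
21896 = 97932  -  76036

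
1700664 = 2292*742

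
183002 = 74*2473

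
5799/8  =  5799/8 = 724.88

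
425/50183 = 425/50183 = 0.01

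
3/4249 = 3/4249 = 0.00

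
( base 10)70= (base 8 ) 106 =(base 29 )2c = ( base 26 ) 2I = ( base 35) 20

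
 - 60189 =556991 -617180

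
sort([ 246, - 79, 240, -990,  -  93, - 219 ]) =[-990, - 219,  -  93,- 79, 240, 246 ]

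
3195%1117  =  961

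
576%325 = 251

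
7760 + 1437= 9197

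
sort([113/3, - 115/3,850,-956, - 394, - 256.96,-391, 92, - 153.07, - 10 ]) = [ - 956, - 394,- 391,  -  256.96,- 153.07,  -  115/3, - 10 , 113/3,92,850]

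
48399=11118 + 37281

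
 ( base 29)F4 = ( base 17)18e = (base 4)12313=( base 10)439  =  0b110110111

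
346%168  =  10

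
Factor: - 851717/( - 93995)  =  5^( - 1 )*11^( - 1 )*17^1*1709^( - 1 )*50101^1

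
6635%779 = 403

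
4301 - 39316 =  - 35015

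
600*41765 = 25059000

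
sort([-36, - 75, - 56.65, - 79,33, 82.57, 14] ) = [ - 79,-75,-56.65, - 36, 14, 33, 82.57] 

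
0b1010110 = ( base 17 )51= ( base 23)3H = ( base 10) 86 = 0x56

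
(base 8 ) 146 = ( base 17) 60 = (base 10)102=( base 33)33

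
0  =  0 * 636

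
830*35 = 29050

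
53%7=4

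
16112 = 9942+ 6170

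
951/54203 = 951/54203 = 0.02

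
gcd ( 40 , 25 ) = 5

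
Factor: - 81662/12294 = -3^( - 2) * 7^1 * 19^1*307^1*683^(-1) = - 40831/6147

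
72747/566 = 128 + 299/566 = 128.53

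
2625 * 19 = 49875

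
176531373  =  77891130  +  98640243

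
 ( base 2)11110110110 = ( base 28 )2ee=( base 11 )1535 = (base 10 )1974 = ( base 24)3a6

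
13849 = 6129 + 7720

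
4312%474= 46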